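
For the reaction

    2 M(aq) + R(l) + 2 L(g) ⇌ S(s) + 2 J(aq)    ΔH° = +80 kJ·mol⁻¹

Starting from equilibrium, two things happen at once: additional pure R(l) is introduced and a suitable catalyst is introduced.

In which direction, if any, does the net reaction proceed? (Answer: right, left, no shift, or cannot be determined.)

no shift

R is a pure liquid; its activity is 1 regardless of amount, so Q is unaffected — no shift from this change.
A catalyst speeds both forward and reverse rates equally; it changes neither Q nor K — no shift from this change.
None of the changes alters Q relative to K, so there is no net shift.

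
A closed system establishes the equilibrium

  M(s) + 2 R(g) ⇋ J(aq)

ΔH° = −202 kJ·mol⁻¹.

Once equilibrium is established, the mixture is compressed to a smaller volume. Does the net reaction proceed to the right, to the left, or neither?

right

Gas moles: reactants 2, products 0 (Δn_gas = -2). Compression shifts the system toward the side with fewer moles of gas — to the right.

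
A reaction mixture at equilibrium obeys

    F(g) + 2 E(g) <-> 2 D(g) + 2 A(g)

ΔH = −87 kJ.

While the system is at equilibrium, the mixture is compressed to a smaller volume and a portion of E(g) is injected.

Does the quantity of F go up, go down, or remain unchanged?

Gas moles: reactants 3, products 4 (Δn_gas = +1). Compression shifts the system toward the side with fewer moles of gas — to the left.
Adding E (g), a reactant, drives the reaction to the right.
The two effects oppose each other, so the net shift — and hence the change in F — cannot be determined from the given information.

cannot be determined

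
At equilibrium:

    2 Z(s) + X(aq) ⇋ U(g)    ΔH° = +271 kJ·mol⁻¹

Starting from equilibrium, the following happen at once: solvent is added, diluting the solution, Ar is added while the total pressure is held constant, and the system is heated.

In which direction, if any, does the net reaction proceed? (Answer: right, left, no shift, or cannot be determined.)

Dilution lowers every aqueous concentration by the same factor. Δn_aq = 0 − 1 = -1, so the system shifts toward the side with more dissolved moles — to the left.
Adding inert gas at constant total pressure expands the volume and lowers every reacting partial pressure. With Δn_gas = 1 − 0 = +1, Q moves away from K toward the side with fewer gas moles, so the system shifts toward the side with more gas moles — to the right.
The forward reaction is endothermic. Raising T favours the endothermic direction — shift to the right.
The individual effects push in opposite directions; without quantitative information the net direction cannot be determined.

cannot be determined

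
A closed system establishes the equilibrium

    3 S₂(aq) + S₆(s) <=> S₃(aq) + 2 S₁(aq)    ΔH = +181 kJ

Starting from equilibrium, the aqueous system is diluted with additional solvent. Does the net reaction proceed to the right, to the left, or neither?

no shift

Dilution scales every aqueous concentration by the same factor. Δn_aq = 3 − 3 = 0, so Q is unchanged — no shift.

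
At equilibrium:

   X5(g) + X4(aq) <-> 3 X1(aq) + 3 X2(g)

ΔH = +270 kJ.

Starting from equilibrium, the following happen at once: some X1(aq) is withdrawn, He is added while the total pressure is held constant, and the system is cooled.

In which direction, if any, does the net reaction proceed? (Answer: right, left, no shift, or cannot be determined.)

Removing X1 (aq), a product, drives the reaction to the right.
Adding inert gas at constant total pressure expands the volume and lowers every reacting partial pressure. With Δn_gas = 3 − 1 = +2, Q moves away from K toward the side with fewer gas moles, so the system shifts toward the side with more gas moles — to the right.
The forward reaction is endothermic. Lowering T favours the exothermic direction — shift to the left.
The individual effects push in opposite directions; without quantitative information the net direction cannot be determined.

cannot be determined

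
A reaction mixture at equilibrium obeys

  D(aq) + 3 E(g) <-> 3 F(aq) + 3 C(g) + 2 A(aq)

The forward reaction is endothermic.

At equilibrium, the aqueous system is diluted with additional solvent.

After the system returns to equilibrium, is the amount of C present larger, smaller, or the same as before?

increases

Dilution lowers every aqueous concentration by the same factor. Δn_aq = 5 − 1 = +4, so the system shifts toward the side with more dissolved moles — to the right.
The net shift is to the right. C is a product, so its amount increases.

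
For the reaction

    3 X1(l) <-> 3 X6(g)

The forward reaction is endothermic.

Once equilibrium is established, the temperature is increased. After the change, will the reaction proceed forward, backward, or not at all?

right

The forward reaction is endothermic. Raising T favours the endothermic direction — shift to the right.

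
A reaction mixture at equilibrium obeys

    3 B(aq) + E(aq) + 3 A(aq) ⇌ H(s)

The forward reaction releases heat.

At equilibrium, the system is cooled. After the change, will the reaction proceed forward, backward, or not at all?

The forward reaction is exothermic. Lowering T favours the exothermic direction — shift to the right.

right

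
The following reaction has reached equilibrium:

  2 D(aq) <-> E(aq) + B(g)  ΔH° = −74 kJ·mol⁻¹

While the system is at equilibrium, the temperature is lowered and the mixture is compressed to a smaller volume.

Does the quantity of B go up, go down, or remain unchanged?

cannot be determined

The forward reaction is exothermic. Lowering T favours the exothermic direction — shift to the right.
Gas moles: reactants 0, products 1 (Δn_gas = +1). Compression shifts the system toward the side with fewer moles of gas — to the left.
The two effects oppose each other, so the net shift — and hence the change in B — cannot be determined from the given information.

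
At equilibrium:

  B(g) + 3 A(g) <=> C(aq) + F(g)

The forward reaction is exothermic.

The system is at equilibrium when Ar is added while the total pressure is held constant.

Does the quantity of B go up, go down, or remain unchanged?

Adding inert gas at constant total pressure expands the volume and lowers every reacting partial pressure. With Δn_gas = 1 − 4 = -3, Q moves away from K toward the side with fewer gas moles, so the system shifts toward the side with more gas moles — to the left.
The net shift is to the left. B is a reactant, so its amount increases.

increases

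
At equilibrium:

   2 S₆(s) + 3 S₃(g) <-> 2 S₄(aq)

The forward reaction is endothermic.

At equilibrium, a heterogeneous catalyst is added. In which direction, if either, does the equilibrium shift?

A catalyst speeds both forward and reverse rates equally; it changes neither Q nor K — no shift from this change.

no shift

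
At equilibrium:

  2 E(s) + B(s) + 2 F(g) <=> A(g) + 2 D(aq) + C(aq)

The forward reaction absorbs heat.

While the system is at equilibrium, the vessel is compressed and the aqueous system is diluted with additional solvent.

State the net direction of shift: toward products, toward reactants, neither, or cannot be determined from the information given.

Gas moles: reactants 2, products 1 (Δn_gas = -1). Compression shifts the system toward the side with fewer moles of gas — to the right.
Dilution lowers every aqueous concentration by the same factor. Δn_aq = 3 − 0 = +3, so the system shifts toward the side with more dissolved moles — to the right.
All effects act in the same direction — net shift to the right.

right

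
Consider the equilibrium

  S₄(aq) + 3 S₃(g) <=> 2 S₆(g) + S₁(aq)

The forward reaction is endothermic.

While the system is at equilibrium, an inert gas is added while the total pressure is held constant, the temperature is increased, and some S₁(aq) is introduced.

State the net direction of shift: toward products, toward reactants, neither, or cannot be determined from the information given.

Adding inert gas at constant total pressure expands the volume and lowers every reacting partial pressure. With Δn_gas = 2 − 3 = -1, Q moves away from K toward the side with fewer gas moles, so the system shifts toward the side with more gas moles — to the left.
The forward reaction is endothermic. Raising T favours the endothermic direction — shift to the right.
Adding S₁ (aq), a product, drives the reaction to the left.
The individual effects push in opposite directions; without quantitative information the net direction cannot be determined.

cannot be determined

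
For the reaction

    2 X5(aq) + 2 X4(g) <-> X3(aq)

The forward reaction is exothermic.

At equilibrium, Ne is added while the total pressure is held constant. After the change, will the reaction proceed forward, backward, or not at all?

Adding inert gas at constant total pressure expands the volume and lowers every reacting partial pressure. With Δn_gas = 0 − 2 = -2, Q moves away from K toward the side with fewer gas moles, so the system shifts toward the side with more gas moles — to the left.

left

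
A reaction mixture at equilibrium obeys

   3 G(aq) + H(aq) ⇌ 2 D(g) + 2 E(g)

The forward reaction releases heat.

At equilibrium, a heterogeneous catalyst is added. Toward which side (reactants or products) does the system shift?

no shift

A catalyst speeds both forward and reverse rates equally; it changes neither Q nor K — no shift from this change.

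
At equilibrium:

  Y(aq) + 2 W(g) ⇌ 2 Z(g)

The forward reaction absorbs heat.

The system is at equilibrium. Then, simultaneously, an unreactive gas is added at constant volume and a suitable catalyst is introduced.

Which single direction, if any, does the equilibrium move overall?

At constant volume, adding an inert gas leaves every reacting species' partial pressure unchanged, so Q is unchanged — no shift from this change.
A catalyst speeds both forward and reverse rates equally; it changes neither Q nor K — no shift from this change.
None of the changes alters Q relative to K, so there is no net shift.

no shift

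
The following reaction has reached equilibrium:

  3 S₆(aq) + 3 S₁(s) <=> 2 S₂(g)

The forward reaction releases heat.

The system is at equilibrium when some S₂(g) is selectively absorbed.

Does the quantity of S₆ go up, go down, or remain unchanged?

Removing S₂ (g), a product, drives the reaction to the right.
The net shift is to the right. S₆ is a reactant, so its amount decreases.

decreases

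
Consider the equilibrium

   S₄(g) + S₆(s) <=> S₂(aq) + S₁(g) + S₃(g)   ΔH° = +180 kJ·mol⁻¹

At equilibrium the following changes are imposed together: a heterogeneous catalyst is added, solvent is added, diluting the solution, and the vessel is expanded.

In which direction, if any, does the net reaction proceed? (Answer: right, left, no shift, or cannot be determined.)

A catalyst speeds both forward and reverse rates equally; it changes neither Q nor K — no shift from this change.
Dilution lowers every aqueous concentration by the same factor. Δn_aq = 1 − 0 = +1, so the system shifts toward the side with more dissolved moles — to the right.
Gas moles: reactants 1, products 2 (Δn_gas = +1). Expansion shifts the system toward the side with more moles of gas — to the right.
Only the nonzero effect(s) matter; the net shift is to the right.

right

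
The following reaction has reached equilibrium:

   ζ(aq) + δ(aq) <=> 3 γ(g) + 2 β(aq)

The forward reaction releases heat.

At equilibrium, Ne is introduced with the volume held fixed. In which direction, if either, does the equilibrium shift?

At constant volume, adding an inert gas leaves every reacting species' partial pressure unchanged, so Q is unchanged — no shift from this change.

no shift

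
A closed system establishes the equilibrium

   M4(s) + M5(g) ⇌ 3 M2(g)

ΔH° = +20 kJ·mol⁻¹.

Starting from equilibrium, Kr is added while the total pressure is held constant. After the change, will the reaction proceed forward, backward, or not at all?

Adding inert gas at constant total pressure expands the volume and lowers every reacting partial pressure. With Δn_gas = 3 − 1 = +2, Q moves away from K toward the side with fewer gas moles, so the system shifts toward the side with more gas moles — to the right.

right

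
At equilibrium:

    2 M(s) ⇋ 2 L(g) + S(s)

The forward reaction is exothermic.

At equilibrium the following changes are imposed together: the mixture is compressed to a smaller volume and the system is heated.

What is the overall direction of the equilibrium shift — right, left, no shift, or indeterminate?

Gas moles: reactants 0, products 2 (Δn_gas = +2). Compression shifts the system toward the side with fewer moles of gas — to the left.
The forward reaction is exothermic. Raising T favours the endothermic direction — shift to the left.
All effects act in the same direction — net shift to the left.

left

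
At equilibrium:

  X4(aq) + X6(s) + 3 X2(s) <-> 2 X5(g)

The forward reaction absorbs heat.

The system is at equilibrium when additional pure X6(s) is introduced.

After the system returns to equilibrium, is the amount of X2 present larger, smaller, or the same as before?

unchanged

X6 is a pure solid; its activity is 1 regardless of amount, so Q is unaffected — no shift from this change.
No net shift occurs, so the amount of X2 is unchanged.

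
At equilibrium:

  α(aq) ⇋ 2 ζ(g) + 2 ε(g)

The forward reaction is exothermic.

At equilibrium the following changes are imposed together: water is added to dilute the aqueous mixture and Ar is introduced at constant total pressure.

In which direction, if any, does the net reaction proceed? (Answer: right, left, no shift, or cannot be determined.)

Dilution lowers every aqueous concentration by the same factor. Δn_aq = 0 − 1 = -1, so the system shifts toward the side with more dissolved moles — to the left.
Adding inert gas at constant total pressure expands the volume and lowers every reacting partial pressure. With Δn_gas = 4 − 0 = +4, Q moves away from K toward the side with fewer gas moles, so the system shifts toward the side with more gas moles — to the right.
The individual effects push in opposite directions; without quantitative information the net direction cannot be determined.

cannot be determined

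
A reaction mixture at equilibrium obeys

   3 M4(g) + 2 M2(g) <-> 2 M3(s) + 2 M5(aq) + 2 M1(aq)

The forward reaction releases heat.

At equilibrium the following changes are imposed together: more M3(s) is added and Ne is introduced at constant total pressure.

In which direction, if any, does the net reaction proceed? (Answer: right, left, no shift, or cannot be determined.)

M3 is a pure solid; its activity is 1 regardless of amount, so Q is unaffected — no shift from this change.
Adding inert gas at constant total pressure expands the volume and lowers every reacting partial pressure. With Δn_gas = 0 − 5 = -5, Q moves away from K toward the side with fewer gas moles, so the system shifts toward the side with more gas moles — to the left.
Only the nonzero effect(s) matter; the net shift is to the left.

left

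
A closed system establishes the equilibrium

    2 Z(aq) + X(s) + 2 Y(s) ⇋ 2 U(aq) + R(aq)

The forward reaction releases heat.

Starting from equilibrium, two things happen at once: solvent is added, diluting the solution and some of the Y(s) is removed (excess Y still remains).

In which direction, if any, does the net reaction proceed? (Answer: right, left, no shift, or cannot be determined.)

Dilution lowers every aqueous concentration by the same factor. Δn_aq = 3 − 2 = +1, so the system shifts toward the side with more dissolved moles — to the right.
Y is a pure solid; its activity is 1 regardless of amount, so Q is unaffected — no shift from this change.
Only the nonzero effect(s) matter; the net shift is to the right.

right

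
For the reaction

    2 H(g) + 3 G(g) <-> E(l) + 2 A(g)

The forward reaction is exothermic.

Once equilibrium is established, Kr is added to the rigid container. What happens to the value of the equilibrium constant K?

The equilibrium constant depends only on temperature. This perturbation changes neither the position of equilibrium nor K.

unchanged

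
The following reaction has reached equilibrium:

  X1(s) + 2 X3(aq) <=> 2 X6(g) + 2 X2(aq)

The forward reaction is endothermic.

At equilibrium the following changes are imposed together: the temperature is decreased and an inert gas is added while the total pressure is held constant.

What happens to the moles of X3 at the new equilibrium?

cannot be determined

The forward reaction is endothermic. Lowering T favours the exothermic direction — shift to the left.
Adding inert gas at constant total pressure expands the volume and lowers every reacting partial pressure. With Δn_gas = 2 − 0 = +2, Q moves away from K toward the side with fewer gas moles, so the system shifts toward the side with more gas moles — to the right.
The two effects oppose each other, so the net shift — and hence the change in X3 — cannot be determined from the given information.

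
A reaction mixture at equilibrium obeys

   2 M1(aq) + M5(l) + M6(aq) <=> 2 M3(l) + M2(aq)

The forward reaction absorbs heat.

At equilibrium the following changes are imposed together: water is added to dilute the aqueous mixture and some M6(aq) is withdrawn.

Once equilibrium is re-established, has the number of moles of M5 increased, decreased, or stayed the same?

Dilution lowers every aqueous concentration by the same factor. Δn_aq = 1 − 3 = -2, so the system shifts toward the side with more dissolved moles — to the left.
Removing M6 (aq), a reactant, drives the reaction to the left.
The net shift is to the left. M5 is a reactant, so its amount increases.

increases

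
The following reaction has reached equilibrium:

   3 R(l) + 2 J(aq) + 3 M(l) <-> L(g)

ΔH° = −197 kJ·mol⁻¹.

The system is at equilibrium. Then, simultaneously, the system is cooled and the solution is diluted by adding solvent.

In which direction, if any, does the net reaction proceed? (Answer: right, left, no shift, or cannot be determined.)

cannot be determined

The forward reaction is exothermic. Lowering T favours the exothermic direction — shift to the right.
Dilution lowers every aqueous concentration by the same factor. Δn_aq = 0 − 2 = -2, so the system shifts toward the side with more dissolved moles — to the left.
The individual effects push in opposite directions; without quantitative information the net direction cannot be determined.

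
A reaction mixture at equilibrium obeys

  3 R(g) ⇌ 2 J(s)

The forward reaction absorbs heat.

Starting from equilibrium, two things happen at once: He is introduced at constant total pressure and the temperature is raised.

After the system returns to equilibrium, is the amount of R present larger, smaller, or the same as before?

Adding inert gas at constant total pressure expands the volume and lowers every reacting partial pressure. With Δn_gas = 0 − 3 = -3, Q moves away from K toward the side with fewer gas moles, so the system shifts toward the side with more gas moles — to the left.
The forward reaction is endothermic. Raising T favours the endothermic direction — shift to the right.
The two effects oppose each other, so the net shift — and hence the change in R — cannot be determined from the given information.

cannot be determined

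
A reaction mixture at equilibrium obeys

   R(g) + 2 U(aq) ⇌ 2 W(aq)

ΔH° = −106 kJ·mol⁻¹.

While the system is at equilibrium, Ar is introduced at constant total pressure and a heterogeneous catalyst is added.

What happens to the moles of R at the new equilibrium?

increases

Adding inert gas at constant total pressure expands the volume and lowers every reacting partial pressure. With Δn_gas = 0 − 1 = -1, Q moves away from K toward the side with fewer gas moles, so the system shifts toward the side with more gas moles — to the left.
A catalyst speeds both forward and reverse rates equally; it changes neither Q nor K — no shift from this change.
The net shift is to the left. R is a reactant, so its amount increases.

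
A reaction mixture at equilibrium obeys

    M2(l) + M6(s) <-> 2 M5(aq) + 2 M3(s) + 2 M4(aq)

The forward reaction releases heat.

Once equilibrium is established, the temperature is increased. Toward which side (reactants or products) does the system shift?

The forward reaction is exothermic. Raising T favours the endothermic direction — shift to the left.

left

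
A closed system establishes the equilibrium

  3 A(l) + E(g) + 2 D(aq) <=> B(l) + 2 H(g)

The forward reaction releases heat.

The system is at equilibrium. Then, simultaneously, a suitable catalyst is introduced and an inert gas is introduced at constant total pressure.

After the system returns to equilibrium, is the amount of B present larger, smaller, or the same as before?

increases

A catalyst speeds both forward and reverse rates equally; it changes neither Q nor K — no shift from this change.
Adding inert gas at constant total pressure expands the volume and lowers every reacting partial pressure. With Δn_gas = 2 − 1 = +1, Q moves away from K toward the side with fewer gas moles, so the system shifts toward the side with more gas moles — to the right.
The net shift is to the right. B is a product, so its amount increases.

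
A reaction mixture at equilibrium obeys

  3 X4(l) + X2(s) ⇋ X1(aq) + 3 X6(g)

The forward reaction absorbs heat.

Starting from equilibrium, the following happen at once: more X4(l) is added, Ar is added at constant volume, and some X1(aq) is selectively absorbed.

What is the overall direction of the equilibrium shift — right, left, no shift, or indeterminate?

right

X4 is a pure liquid; its activity is 1 regardless of amount, so Q is unaffected — no shift from this change.
At constant volume, adding an inert gas leaves every reacting species' partial pressure unchanged, so Q is unchanged — no shift from this change.
Removing X1 (aq), a product, drives the reaction to the right.
Only the nonzero effect(s) matter; the net shift is to the right.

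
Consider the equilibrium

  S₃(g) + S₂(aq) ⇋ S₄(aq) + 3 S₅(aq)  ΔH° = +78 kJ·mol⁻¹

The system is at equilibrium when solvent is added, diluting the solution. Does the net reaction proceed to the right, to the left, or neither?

right

Dilution lowers every aqueous concentration by the same factor. Δn_aq = 4 − 1 = +3, so the system shifts toward the side with more dissolved moles — to the right.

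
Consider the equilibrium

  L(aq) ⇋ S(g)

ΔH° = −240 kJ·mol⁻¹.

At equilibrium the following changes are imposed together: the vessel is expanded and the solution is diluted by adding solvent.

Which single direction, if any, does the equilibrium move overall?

Gas moles: reactants 0, products 1 (Δn_gas = +1). Expansion shifts the system toward the side with more moles of gas — to the right.
Dilution lowers every aqueous concentration by the same factor. Δn_aq = 0 − 1 = -1, so the system shifts toward the side with more dissolved moles — to the left.
The individual effects push in opposite directions; without quantitative information the net direction cannot be determined.

cannot be determined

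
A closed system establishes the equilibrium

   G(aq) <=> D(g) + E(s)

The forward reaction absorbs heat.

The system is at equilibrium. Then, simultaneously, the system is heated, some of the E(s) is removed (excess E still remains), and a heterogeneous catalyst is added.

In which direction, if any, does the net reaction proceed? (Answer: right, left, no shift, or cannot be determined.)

right

The forward reaction is endothermic. Raising T favours the endothermic direction — shift to the right.
E is a pure solid; its activity is 1 regardless of amount, so Q is unaffected — no shift from this change.
A catalyst speeds both forward and reverse rates equally; it changes neither Q nor K — no shift from this change.
Only the nonzero effect(s) matter; the net shift is to the right.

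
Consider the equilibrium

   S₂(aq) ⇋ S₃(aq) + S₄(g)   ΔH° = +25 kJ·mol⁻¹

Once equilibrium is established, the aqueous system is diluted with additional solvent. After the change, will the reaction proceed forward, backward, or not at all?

Dilution scales every aqueous concentration by the same factor. Δn_aq = 1 − 1 = 0, so Q is unchanged — no shift.

no shift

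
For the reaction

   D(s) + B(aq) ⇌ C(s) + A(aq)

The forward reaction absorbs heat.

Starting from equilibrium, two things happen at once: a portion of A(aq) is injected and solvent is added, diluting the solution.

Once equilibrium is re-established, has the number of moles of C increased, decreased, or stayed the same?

decreases

Adding A (aq), a product, drives the reaction to the left.
Dilution scales every aqueous concentration by the same factor. Δn_aq = 1 − 1 = 0, so Q is unchanged — no shift.
The net shift is to the left. C is a product, so its amount decreases.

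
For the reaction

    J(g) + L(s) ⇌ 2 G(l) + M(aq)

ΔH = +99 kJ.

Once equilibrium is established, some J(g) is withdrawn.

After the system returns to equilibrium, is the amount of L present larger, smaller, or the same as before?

Removing J (g), a reactant, drives the reaction to the left.
The net shift is to the left. L is a reactant, so its amount increases.

increases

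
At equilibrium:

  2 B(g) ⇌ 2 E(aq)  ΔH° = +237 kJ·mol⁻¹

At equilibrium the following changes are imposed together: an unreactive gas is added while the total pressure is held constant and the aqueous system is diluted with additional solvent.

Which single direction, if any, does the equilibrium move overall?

cannot be determined

Adding inert gas at constant total pressure expands the volume and lowers every reacting partial pressure. With Δn_gas = 0 − 2 = -2, Q moves away from K toward the side with fewer gas moles, so the system shifts toward the side with more gas moles — to the left.
Dilution lowers every aqueous concentration by the same factor. Δn_aq = 2 − 0 = +2, so the system shifts toward the side with more dissolved moles — to the right.
The individual effects push in opposite directions; without quantitative information the net direction cannot be determined.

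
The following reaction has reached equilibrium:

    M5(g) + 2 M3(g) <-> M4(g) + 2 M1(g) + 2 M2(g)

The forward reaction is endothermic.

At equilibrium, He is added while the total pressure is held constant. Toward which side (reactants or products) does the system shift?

right

Adding inert gas at constant total pressure expands the volume and lowers every reacting partial pressure. With Δn_gas = 5 − 3 = +2, Q moves away from K toward the side with fewer gas moles, so the system shifts toward the side with more gas moles — to the right.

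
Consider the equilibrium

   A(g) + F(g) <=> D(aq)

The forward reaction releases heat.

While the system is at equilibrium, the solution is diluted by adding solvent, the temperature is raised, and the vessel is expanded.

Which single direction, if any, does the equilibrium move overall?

cannot be determined

Dilution lowers every aqueous concentration by the same factor. Δn_aq = 1 − 0 = +1, so the system shifts toward the side with more dissolved moles — to the right.
The forward reaction is exothermic. Raising T favours the endothermic direction — shift to the left.
Gas moles: reactants 2, products 0 (Δn_gas = -2). Expansion shifts the system toward the side with more moles of gas — to the left.
The individual effects push in opposite directions; without quantitative information the net direction cannot be determined.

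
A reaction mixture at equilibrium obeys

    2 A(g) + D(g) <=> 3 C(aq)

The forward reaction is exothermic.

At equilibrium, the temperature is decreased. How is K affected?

K depends on temperature via the van 't Hoff relation. The forward reaction is exothermic, so lowering T increases K.

increases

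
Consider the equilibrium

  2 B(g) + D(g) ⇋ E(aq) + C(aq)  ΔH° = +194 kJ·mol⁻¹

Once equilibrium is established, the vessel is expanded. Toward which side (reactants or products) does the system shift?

left

Gas moles: reactants 3, products 0 (Δn_gas = -3). Expansion shifts the system toward the side with more moles of gas — to the left.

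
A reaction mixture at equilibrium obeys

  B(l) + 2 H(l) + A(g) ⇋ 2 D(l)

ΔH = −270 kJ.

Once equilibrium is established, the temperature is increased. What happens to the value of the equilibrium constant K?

K depends on temperature via the van 't Hoff relation. The forward reaction is exothermic, so raising T decreases K.

decreases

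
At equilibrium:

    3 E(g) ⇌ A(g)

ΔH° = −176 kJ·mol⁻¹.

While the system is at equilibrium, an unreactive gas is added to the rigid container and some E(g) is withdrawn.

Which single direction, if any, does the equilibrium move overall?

At constant volume, adding an inert gas leaves every reacting species' partial pressure unchanged, so Q is unchanged — no shift from this change.
Removing E (g), a reactant, drives the reaction to the left.
Only the nonzero effect(s) matter; the net shift is to the left.

left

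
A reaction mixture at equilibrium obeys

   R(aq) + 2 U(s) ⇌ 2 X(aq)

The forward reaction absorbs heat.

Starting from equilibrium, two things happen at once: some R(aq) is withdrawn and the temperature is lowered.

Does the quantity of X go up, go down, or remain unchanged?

Removing R (aq), a reactant, drives the reaction to the left.
The forward reaction is endothermic. Lowering T favours the exothermic direction — shift to the left.
The net shift is to the left. X is a product, so its amount decreases.

decreases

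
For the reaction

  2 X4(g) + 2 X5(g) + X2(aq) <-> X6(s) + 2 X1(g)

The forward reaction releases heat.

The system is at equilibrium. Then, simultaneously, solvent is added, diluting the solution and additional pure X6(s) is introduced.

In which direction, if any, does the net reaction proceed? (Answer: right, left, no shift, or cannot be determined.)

Dilution lowers every aqueous concentration by the same factor. Δn_aq = 0 − 1 = -1, so the system shifts toward the side with more dissolved moles — to the left.
X6 is a pure solid; its activity is 1 regardless of amount, so Q is unaffected — no shift from this change.
Only the nonzero effect(s) matter; the net shift is to the left.

left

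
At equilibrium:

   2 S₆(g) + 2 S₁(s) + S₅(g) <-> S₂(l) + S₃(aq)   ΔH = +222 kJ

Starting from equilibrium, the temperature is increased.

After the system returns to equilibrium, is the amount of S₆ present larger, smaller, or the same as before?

decreases

The forward reaction is endothermic. Raising T favours the endothermic direction — shift to the right.
The net shift is to the right. S₆ is a reactant, so its amount decreases.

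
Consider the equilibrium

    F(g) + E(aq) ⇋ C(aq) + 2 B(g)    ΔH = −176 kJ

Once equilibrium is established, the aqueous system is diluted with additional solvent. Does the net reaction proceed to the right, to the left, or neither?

no shift

Dilution scales every aqueous concentration by the same factor. Δn_aq = 1 − 1 = 0, so Q is unchanged — no shift.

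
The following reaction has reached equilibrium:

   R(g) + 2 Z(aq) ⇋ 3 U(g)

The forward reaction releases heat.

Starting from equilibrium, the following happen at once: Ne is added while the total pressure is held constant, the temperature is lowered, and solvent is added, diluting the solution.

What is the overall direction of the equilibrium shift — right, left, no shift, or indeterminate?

Adding inert gas at constant total pressure expands the volume and lowers every reacting partial pressure. With Δn_gas = 3 − 1 = +2, Q moves away from K toward the side with fewer gas moles, so the system shifts toward the side with more gas moles — to the right.
The forward reaction is exothermic. Lowering T favours the exothermic direction — shift to the right.
Dilution lowers every aqueous concentration by the same factor. Δn_aq = 0 − 2 = -2, so the system shifts toward the side with more dissolved moles — to the left.
The individual effects push in opposite directions; without quantitative information the net direction cannot be determined.

cannot be determined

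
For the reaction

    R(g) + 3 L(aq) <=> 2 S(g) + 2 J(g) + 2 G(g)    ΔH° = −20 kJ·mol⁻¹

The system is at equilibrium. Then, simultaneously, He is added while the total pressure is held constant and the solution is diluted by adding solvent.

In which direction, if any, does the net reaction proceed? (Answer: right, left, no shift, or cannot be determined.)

cannot be determined

Adding inert gas at constant total pressure expands the volume and lowers every reacting partial pressure. With Δn_gas = 6 − 1 = +5, Q moves away from K toward the side with fewer gas moles, so the system shifts toward the side with more gas moles — to the right.
Dilution lowers every aqueous concentration by the same factor. Δn_aq = 0 − 3 = -3, so the system shifts toward the side with more dissolved moles — to the left.
The individual effects push in opposite directions; without quantitative information the net direction cannot be determined.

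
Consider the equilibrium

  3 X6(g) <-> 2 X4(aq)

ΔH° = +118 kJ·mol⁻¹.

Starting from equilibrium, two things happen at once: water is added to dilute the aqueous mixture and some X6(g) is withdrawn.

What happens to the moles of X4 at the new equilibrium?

cannot be determined

Dilution lowers every aqueous concentration by the same factor. Δn_aq = 2 − 0 = +2, so the system shifts toward the side with more dissolved moles — to the right.
Removing X6 (g), a reactant, drives the reaction to the left.
The two effects oppose each other, so the net shift — and hence the change in X4 — cannot be determined from the given information.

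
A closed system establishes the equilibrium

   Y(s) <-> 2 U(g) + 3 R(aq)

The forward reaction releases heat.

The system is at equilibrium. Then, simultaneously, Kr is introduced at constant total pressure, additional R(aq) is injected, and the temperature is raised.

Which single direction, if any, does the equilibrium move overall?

cannot be determined

Adding inert gas at constant total pressure expands the volume and lowers every reacting partial pressure. With Δn_gas = 2 − 0 = +2, Q moves away from K toward the side with fewer gas moles, so the system shifts toward the side with more gas moles — to the right.
Adding R (aq), a product, drives the reaction to the left.
The forward reaction is exothermic. Raising T favours the endothermic direction — shift to the left.
The individual effects push in opposite directions; without quantitative information the net direction cannot be determined.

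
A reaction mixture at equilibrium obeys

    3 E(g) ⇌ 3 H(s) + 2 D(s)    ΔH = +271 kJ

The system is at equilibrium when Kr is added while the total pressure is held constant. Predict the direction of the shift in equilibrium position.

left

Adding inert gas at constant total pressure expands the volume and lowers every reacting partial pressure. With Δn_gas = 0 − 3 = -3, Q moves away from K toward the side with fewer gas moles, so the system shifts toward the side with more gas moles — to the left.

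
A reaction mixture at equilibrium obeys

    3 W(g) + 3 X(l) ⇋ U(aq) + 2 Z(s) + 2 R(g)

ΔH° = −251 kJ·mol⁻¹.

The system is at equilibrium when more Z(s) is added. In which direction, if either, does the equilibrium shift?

Z is a pure solid; its activity is 1 regardless of amount, so Q is unaffected — no shift from this change.

no shift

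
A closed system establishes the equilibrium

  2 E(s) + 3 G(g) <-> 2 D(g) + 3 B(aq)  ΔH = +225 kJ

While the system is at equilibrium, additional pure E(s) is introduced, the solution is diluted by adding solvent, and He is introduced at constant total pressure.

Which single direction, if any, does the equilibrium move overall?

E is a pure solid; its activity is 1 regardless of amount, so Q is unaffected — no shift from this change.
Dilution lowers every aqueous concentration by the same factor. Δn_aq = 3 − 0 = +3, so the system shifts toward the side with more dissolved moles — to the right.
Adding inert gas at constant total pressure expands the volume and lowers every reacting partial pressure. With Δn_gas = 2 − 3 = -1, Q moves away from K toward the side with fewer gas moles, so the system shifts toward the side with more gas moles — to the left.
The individual effects push in opposite directions; without quantitative information the net direction cannot be determined.

cannot be determined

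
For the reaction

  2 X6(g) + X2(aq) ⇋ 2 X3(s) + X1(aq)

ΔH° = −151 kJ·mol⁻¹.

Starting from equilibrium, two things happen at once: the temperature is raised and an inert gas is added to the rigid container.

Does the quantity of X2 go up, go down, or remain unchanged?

increases

The forward reaction is exothermic. Raising T favours the endothermic direction — shift to the left.
At constant volume, adding an inert gas leaves every reacting species' partial pressure unchanged, so Q is unchanged — no shift from this change.
The net shift is to the left. X2 is a reactant, so its amount increases.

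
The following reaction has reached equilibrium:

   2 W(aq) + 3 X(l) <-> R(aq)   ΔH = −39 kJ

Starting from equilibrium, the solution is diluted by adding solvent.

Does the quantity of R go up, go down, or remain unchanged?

decreases

Dilution lowers every aqueous concentration by the same factor. Δn_aq = 1 − 2 = -1, so the system shifts toward the side with more dissolved moles — to the left.
The net shift is to the left. R is a product, so its amount decreases.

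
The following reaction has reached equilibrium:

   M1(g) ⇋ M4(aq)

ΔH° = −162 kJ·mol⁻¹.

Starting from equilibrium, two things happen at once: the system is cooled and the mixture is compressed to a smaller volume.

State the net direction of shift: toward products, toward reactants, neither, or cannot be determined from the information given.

right

The forward reaction is exothermic. Lowering T favours the exothermic direction — shift to the right.
Gas moles: reactants 1, products 0 (Δn_gas = -1). Compression shifts the system toward the side with fewer moles of gas — to the right.
All effects act in the same direction — net shift to the right.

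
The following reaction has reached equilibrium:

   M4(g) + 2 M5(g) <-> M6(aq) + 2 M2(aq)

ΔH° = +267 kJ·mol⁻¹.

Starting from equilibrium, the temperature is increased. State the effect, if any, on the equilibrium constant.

K depends on temperature via the van 't Hoff relation. The forward reaction is endothermic, so raising T increases K.

increases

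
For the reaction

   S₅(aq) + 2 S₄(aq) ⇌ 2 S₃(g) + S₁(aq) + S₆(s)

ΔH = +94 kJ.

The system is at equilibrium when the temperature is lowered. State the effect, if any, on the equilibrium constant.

decreases

K depends on temperature via the van 't Hoff relation. The forward reaction is endothermic, so lowering T decreases K.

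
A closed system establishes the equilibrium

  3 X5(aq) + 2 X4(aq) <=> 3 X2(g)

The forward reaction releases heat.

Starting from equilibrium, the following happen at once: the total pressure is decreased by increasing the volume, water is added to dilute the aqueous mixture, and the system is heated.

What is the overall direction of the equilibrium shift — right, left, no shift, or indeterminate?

cannot be determined

Gas moles: reactants 0, products 3 (Δn_gas = +3). Expansion shifts the system toward the side with more moles of gas — to the right.
Dilution lowers every aqueous concentration by the same factor. Δn_aq = 0 − 5 = -5, so the system shifts toward the side with more dissolved moles — to the left.
The forward reaction is exothermic. Raising T favours the endothermic direction — shift to the left.
The individual effects push in opposite directions; without quantitative information the net direction cannot be determined.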